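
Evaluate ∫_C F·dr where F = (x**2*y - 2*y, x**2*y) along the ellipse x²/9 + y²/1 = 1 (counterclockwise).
-3*pi/4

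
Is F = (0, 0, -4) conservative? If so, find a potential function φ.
Yes, F is conservative. φ = -4*z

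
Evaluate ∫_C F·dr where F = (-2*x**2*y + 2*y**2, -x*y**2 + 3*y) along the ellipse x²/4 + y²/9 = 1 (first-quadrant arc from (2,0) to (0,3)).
-21/2 - 3*pi/8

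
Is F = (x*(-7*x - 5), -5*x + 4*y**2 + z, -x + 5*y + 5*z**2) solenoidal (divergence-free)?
No, ∇·F = -14*x + 8*y + 10*z - 5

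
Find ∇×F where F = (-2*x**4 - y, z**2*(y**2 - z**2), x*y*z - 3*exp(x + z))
(z*(x - 2*y**2 + 4*z**2), -y*z + 3*exp(x + z), 1)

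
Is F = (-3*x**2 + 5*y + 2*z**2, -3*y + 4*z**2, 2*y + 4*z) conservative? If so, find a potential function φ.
No, ∇×F = (2 - 8*z, 4*z, -5) ≠ 0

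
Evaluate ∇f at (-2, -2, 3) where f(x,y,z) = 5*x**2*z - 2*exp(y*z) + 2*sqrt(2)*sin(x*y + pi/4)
(-60 - 4*sqrt(2)*cos(pi/4 + 4), -4*sqrt(2)*cos(pi/4 + 4) - 6*exp(-6), 4*exp(-6) + 20)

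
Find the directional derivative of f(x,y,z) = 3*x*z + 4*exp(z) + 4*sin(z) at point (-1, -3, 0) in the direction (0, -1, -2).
-2*sqrt(5)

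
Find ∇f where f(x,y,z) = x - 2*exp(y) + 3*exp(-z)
(1, -2*exp(y), -3*exp(-z))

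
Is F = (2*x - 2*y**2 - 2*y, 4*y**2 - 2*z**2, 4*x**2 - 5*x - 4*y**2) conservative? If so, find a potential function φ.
No, ∇×F = (-8*y + 4*z, 5 - 8*x, 4*y + 2) ≠ 0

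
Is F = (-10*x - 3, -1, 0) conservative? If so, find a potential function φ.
Yes, F is conservative. φ = -5*x**2 - 3*x - y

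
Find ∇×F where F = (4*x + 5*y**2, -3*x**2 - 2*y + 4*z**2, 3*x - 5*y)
(-8*z - 5, -3, -6*x - 10*y)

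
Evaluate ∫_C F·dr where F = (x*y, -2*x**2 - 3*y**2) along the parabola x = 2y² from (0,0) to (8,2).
-8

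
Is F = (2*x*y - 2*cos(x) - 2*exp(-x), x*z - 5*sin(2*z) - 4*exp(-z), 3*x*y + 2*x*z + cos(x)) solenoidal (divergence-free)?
No, ∇·F = 2*((x + y + sin(x))*exp(x) + 1)*exp(-x)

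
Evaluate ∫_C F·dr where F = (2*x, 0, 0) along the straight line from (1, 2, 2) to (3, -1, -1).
8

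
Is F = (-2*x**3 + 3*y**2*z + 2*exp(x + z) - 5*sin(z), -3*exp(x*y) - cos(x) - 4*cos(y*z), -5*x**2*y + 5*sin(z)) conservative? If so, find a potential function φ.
No, ∇×F = (-5*x**2 - 4*y*sin(y*z), 10*x*y + 3*y**2 + 2*exp(x + z) - 5*cos(z), -6*y*z - 3*y*exp(x*y) + sin(x)) ≠ 0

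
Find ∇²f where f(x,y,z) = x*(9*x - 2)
18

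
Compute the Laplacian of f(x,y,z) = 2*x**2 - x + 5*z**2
14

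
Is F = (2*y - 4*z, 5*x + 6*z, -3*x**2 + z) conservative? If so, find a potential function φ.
No, ∇×F = (-6, 6*x - 4, 3) ≠ 0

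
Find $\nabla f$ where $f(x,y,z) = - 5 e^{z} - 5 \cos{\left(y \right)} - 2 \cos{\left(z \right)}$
(0, 5*sin(y), -5*exp(z) + 2*sin(z))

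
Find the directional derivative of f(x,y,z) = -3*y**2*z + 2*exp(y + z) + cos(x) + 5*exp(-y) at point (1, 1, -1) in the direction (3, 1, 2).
sqrt(14)*(-3*E*sin(1) - 5 + 6*E)*exp(-1)/14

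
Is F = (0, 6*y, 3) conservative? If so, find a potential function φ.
Yes, F is conservative. φ = 3*y**2 + 3*z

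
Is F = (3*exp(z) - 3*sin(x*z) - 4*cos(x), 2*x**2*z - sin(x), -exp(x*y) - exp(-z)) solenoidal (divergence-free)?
No, ∇·F = -3*z*cos(x*z) + 4*sin(x) + exp(-z)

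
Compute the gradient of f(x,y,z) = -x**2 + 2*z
(-2*x, 0, 2)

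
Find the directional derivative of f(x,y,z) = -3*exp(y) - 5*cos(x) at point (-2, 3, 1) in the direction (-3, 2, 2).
3*sqrt(17)*(-2*exp(3) + 5*sin(2))/17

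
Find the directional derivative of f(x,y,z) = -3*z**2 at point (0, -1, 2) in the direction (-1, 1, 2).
-4*sqrt(6)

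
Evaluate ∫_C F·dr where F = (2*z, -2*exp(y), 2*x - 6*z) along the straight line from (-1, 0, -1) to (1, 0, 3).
-20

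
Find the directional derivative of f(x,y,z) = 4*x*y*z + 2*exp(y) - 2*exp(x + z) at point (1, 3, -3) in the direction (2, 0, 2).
sqrt(2)*(-12*exp(2) - 2)*exp(-2)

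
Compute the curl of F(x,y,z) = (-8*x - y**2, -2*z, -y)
(1, 0, 2*y)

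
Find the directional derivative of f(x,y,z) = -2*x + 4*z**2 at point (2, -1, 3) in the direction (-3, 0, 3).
13*sqrt(2)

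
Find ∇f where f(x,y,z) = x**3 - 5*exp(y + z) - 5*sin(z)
(3*x**2, -5*exp(y + z), -5*exp(y + z) - 5*cos(z))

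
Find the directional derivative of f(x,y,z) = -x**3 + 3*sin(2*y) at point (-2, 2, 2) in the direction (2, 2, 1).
-8 + 4*cos(4)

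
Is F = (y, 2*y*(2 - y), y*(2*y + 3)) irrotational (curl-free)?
No, ∇×F = (4*y + 3, 0, -1)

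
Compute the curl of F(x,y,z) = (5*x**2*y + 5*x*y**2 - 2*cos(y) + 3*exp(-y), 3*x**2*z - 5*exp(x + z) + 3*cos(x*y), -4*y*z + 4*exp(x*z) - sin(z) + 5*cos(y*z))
(-3*x**2 - 5*z*sin(y*z) - 4*z + 5*exp(x + z), -4*z*exp(x*z), -5*x**2 - 10*x*y + 6*x*z - 3*y*sin(x*y) - 5*exp(x + z) - 2*sin(y) + 3*exp(-y))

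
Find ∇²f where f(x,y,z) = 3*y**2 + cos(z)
6 - cos(z)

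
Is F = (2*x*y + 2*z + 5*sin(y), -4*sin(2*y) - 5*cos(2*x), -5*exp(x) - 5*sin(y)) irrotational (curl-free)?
No, ∇×F = (-5*cos(y), 5*exp(x) + 2, -2*x + 10*sin(2*x) - 5*cos(y))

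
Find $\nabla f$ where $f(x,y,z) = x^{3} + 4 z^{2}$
(3*x**2, 0, 8*z)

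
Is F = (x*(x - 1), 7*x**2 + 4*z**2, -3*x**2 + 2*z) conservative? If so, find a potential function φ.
No, ∇×F = (-8*z, 6*x, 14*x) ≠ 0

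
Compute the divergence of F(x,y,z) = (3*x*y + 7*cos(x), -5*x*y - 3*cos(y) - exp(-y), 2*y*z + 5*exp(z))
-5*x + 5*y + 5*exp(z) - 7*sin(x) + 3*sin(y) + exp(-y)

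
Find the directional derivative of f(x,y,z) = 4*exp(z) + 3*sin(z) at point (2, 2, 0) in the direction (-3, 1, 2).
sqrt(14)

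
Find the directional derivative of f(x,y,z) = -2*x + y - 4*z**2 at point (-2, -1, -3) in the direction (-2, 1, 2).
53/3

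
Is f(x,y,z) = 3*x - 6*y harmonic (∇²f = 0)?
Yes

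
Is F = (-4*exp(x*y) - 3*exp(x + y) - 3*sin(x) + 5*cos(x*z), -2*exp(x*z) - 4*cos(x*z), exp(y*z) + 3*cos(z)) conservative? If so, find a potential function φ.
No, ∇×F = (2*x*exp(x*z) - 4*x*sin(x*z) + z*exp(y*z), -5*x*sin(x*z), 4*x*exp(x*y) - 2*z*exp(x*z) + 4*z*sin(x*z) + 3*exp(x + y)) ≠ 0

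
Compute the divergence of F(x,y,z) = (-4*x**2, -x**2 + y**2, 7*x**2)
-8*x + 2*y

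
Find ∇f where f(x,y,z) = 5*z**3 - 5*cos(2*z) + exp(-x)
(-exp(-x), 0, 15*z**2 + 10*sin(2*z))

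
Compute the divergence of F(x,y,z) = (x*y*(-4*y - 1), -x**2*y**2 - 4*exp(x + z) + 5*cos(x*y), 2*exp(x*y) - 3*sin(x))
-2*x**2*y - 5*x*sin(x*y) - 4*y**2 - y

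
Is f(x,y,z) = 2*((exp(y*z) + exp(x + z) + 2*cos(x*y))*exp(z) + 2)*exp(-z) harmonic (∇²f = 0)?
No, ∇²f = -4*x**2*cos(x*y) + 2*y**2*exp(y*z) - 4*y**2*cos(x*y) + 2*z**2*exp(y*z) + 4*exp(x + z) + 4*exp(-z)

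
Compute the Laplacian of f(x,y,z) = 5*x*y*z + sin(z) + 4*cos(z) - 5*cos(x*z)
5*x**2*cos(x*z) + 5*z**2*cos(x*z) - sin(z) - 4*cos(z)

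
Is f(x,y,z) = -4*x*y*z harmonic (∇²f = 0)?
Yes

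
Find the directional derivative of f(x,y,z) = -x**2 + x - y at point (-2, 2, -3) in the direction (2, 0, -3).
10*sqrt(13)/13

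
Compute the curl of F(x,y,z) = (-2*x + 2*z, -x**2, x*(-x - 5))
(0, 2*x + 7, -2*x)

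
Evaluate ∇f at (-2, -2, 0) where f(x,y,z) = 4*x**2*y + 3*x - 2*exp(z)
(35, 16, -2)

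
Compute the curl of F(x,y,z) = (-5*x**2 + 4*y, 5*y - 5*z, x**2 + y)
(6, -2*x, -4)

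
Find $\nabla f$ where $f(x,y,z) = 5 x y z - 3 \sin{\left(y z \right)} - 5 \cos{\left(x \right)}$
(5*y*z + 5*sin(x), z*(5*x - 3*cos(y*z)), y*(5*x - 3*cos(y*z)))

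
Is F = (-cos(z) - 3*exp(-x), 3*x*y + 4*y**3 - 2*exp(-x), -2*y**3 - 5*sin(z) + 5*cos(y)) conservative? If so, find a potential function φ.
No, ∇×F = (-6*y**2 - 5*sin(y), sin(z), 3*y + 2*exp(-x)) ≠ 0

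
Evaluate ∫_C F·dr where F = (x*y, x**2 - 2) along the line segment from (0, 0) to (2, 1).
2/3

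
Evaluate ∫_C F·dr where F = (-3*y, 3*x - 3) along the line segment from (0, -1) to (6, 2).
9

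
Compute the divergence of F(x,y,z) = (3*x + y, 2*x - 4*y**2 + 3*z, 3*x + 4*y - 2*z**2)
-8*y - 4*z + 3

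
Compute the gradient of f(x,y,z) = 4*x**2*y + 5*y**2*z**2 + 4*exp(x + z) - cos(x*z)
(8*x*y + z*sin(x*z) + 4*exp(x + z), 4*x**2 + 10*y*z**2, x*sin(x*z) + 10*y**2*z + 4*exp(x + z))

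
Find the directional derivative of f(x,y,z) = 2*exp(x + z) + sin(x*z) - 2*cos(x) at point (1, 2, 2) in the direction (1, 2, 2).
4*cos(2)/3 + 2*sin(1)/3 + 2*exp(3)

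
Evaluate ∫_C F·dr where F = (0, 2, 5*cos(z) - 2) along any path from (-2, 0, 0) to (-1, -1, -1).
-5*sin(1)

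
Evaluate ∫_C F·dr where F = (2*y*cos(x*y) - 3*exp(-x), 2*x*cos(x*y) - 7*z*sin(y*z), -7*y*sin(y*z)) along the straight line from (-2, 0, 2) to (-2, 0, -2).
0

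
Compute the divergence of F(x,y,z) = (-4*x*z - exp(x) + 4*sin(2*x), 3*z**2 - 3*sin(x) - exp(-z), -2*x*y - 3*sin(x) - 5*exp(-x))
-4*z - exp(x) + 8*cos(2*x)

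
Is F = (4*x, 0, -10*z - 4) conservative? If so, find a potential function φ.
Yes, F is conservative. φ = 2*x**2 - 5*z**2 - 4*z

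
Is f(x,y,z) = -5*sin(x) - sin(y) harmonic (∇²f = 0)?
No, ∇²f = 5*sin(x) + sin(y)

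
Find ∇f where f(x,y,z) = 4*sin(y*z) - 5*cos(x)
(5*sin(x), 4*z*cos(y*z), 4*y*cos(y*z))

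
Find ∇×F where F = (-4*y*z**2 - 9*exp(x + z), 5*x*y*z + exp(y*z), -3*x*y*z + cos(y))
(-5*x*y - 3*x*z - y*exp(y*z) - sin(y), -5*y*z - 9*exp(x + z), z*(5*y + 4*z))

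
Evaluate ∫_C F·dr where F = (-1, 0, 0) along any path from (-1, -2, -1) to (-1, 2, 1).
0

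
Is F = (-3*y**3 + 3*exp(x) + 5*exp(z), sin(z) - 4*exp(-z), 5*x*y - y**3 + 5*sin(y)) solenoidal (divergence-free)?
No, ∇·F = 3*exp(x)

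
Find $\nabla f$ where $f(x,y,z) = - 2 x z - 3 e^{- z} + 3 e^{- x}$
(-2*z - 3*exp(-x), 0, -2*x + 3*exp(-z))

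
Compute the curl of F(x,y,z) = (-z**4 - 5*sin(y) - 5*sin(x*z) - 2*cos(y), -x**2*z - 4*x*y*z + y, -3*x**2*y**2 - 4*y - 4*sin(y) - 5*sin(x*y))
(-6*x**2*y + x**2 + 4*x*y - 5*x*cos(x*y) - 4*cos(y) - 4, 6*x*y**2 - 5*x*cos(x*z) + 5*y*cos(x*y) - 4*z**3, -2*x*z - 4*y*z - 2*sin(y) + 5*cos(y))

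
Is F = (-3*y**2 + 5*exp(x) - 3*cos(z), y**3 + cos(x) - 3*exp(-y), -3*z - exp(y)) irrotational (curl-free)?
No, ∇×F = (-exp(y), 3*sin(z), 6*y - sin(x))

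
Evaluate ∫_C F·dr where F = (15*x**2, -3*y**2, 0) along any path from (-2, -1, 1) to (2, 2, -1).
71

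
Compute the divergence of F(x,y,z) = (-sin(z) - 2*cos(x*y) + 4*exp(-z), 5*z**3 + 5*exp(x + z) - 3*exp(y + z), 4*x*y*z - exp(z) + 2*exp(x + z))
4*x*y + 2*y*sin(x*y) - exp(z) + 2*exp(x + z) - 3*exp(y + z)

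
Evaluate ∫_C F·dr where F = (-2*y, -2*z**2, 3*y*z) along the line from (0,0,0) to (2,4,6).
40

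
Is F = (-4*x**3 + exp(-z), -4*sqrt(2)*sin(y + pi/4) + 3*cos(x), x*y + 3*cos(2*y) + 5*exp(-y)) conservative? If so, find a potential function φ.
No, ∇×F = (x - 6*sin(2*y) - 5*exp(-y), -y - exp(-z), -3*sin(x)) ≠ 0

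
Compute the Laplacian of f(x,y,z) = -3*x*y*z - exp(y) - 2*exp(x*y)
-2*x**2*exp(x*y) - 2*y**2*exp(x*y) - exp(y)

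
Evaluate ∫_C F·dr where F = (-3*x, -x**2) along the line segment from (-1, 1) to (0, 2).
7/6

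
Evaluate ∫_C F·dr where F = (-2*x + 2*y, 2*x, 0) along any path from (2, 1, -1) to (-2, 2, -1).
-12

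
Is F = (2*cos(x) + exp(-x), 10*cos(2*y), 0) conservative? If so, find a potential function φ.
Yes, F is conservative. φ = 2*sin(x) + 5*sin(2*y) - exp(-x)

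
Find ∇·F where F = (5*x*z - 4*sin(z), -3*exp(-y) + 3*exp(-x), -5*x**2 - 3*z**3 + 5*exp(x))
-9*z**2 + 5*z + 3*exp(-y)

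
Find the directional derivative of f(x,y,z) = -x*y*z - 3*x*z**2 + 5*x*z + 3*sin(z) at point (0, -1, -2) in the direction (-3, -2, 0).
72*sqrt(13)/13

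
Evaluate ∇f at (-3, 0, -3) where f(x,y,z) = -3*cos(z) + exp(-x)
(-exp(3), 0, -3*sin(3))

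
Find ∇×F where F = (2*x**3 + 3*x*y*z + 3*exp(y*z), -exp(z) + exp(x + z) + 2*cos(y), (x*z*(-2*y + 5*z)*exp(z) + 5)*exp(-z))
(-2*x*z + exp(z) - exp(x + z), 3*x*y + 3*y*exp(y*z) + z*(2*y - 5*z), -3*x*z - 3*z*exp(y*z) + exp(x + z))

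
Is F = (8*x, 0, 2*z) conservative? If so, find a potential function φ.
Yes, F is conservative. φ = 4*x**2 + z**2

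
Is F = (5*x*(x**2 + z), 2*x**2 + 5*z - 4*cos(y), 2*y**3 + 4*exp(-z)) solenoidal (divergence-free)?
No, ∇·F = 15*x**2 + 5*z + 4*sin(y) - 4*exp(-z)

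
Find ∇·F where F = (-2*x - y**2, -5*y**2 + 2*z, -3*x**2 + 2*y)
-10*y - 2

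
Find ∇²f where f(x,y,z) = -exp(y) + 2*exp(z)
-exp(y) + 2*exp(z)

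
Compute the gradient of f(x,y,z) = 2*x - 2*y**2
(2, -4*y, 0)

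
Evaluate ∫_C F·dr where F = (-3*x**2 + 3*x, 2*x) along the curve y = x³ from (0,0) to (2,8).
22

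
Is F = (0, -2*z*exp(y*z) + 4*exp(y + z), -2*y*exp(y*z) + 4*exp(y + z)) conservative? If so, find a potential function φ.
Yes, F is conservative. φ = -2*exp(y*z) + 4*exp(y + z)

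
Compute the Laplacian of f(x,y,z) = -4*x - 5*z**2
-10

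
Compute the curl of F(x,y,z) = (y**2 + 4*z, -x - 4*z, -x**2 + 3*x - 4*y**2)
(4 - 8*y, 2*x + 1, -2*y - 1)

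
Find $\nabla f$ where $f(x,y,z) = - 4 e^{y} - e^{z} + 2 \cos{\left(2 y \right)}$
(0, -4*exp(y) - 4*sin(2*y), -exp(z))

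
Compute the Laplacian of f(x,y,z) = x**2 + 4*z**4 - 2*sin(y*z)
2*y**2*sin(y*z) + 2*z**2*sin(y*z) + 48*z**2 + 2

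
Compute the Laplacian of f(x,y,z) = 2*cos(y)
-2*cos(y)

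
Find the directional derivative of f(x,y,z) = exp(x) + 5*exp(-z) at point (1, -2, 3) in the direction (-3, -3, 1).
sqrt(19)*(-3*exp(4) - 5)*exp(-3)/19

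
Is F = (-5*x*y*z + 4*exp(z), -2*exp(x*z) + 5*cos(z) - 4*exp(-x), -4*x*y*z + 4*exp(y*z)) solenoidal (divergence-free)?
No, ∇·F = y*(-4*x - 5*z + 4*exp(y*z))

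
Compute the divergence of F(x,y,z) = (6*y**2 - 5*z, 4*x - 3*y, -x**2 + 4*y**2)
-3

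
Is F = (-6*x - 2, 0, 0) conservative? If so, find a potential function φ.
Yes, F is conservative. φ = x*(-3*x - 2)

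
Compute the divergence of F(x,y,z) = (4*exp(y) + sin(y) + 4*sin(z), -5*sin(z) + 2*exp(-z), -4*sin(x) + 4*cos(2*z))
-8*sin(2*z)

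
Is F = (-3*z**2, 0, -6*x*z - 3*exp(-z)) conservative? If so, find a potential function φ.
Yes, F is conservative. φ = -3*x*z**2 + 3*exp(-z)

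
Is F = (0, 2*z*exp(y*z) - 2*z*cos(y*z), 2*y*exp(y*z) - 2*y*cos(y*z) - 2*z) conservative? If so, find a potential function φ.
Yes, F is conservative. φ = -z**2 + 2*exp(y*z) - 2*sin(y*z)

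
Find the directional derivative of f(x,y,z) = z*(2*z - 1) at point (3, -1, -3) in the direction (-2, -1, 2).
-26/3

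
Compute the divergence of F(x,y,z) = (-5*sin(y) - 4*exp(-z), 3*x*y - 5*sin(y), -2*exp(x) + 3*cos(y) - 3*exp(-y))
3*x - 5*cos(y)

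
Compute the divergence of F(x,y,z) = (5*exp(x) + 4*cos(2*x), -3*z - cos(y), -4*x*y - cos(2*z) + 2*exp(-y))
5*exp(x) - 8*sin(2*x) + sin(y) + 2*sin(2*z)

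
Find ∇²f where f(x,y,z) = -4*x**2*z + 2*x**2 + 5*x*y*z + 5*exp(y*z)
5*y**2*exp(y*z) + 5*z**2*exp(y*z) - 8*z + 4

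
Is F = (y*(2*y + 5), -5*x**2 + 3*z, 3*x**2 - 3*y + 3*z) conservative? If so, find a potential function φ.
No, ∇×F = (-6, -6*x, -10*x - 4*y - 5) ≠ 0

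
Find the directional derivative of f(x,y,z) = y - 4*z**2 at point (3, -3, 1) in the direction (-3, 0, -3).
4*sqrt(2)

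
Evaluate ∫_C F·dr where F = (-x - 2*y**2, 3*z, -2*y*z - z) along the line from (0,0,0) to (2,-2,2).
-10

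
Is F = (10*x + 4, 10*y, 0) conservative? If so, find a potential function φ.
Yes, F is conservative. φ = 5*x**2 + 4*x + 5*y**2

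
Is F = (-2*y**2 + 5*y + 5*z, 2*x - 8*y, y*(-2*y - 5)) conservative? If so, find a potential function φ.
No, ∇×F = (-4*y - 5, 5, 4*y - 3) ≠ 0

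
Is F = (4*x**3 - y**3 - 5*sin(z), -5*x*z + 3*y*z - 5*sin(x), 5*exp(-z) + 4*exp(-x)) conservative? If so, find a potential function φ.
No, ∇×F = (5*x - 3*y, -5*cos(z) + 4*exp(-x), 3*y**2 - 5*z - 5*cos(x)) ≠ 0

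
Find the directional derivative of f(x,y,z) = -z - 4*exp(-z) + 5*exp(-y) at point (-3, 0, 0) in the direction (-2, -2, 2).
8*sqrt(3)/3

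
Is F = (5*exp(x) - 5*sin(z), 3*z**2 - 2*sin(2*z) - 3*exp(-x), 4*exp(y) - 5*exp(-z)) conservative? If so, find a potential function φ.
No, ∇×F = (-6*z + 4*exp(y) + 4*cos(2*z), -5*cos(z), 3*exp(-x)) ≠ 0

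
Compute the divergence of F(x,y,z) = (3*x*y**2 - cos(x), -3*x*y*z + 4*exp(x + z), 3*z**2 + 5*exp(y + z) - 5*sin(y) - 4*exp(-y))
-3*x*z + 3*y**2 + 6*z + 5*exp(y + z) + sin(x)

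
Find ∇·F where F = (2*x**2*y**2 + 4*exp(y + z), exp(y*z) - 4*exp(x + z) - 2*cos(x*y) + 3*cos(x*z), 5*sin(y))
4*x*y**2 + 2*x*sin(x*y) + z*exp(y*z)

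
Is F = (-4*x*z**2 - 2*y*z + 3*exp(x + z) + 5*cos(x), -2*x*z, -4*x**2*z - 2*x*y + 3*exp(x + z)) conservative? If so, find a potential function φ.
Yes, F is conservative. φ = -2*x**2*z**2 - 2*x*y*z + 3*exp(x + z) + 5*sin(x)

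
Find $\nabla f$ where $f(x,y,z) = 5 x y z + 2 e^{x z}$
(z*(5*y + 2*exp(x*z)), 5*x*z, x*(5*y + 2*exp(x*z)))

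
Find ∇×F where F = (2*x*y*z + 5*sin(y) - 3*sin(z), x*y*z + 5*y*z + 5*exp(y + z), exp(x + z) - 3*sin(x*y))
(-x*y - 3*x*cos(x*y) - 5*y - 5*exp(y + z), 2*x*y + 3*y*cos(x*y) - exp(x + z) - 3*cos(z), -2*x*z + y*z - 5*cos(y))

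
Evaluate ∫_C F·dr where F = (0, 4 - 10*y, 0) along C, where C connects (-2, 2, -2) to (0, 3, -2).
-21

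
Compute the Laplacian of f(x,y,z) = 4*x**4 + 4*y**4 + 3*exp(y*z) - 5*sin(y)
48*x**2 + 3*y**2*exp(y*z) + 48*y**2 + 3*z**2*exp(y*z) + 5*sin(y)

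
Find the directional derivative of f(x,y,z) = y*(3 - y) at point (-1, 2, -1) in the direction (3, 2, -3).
-sqrt(22)/11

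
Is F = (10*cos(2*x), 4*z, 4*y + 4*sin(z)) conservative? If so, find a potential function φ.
Yes, F is conservative. φ = 4*y*z + 5*sin(2*x) - 4*cos(z)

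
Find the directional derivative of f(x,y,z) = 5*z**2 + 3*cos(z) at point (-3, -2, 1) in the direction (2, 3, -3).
3*sqrt(22)*(-10 + 3*sin(1))/22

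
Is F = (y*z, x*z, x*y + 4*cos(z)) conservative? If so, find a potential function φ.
Yes, F is conservative. φ = x*y*z + 4*sin(z)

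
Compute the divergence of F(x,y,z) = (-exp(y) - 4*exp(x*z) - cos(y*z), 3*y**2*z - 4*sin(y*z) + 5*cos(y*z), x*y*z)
x*y + 6*y*z - 4*z*exp(x*z) - 5*z*sin(y*z) - 4*z*cos(y*z)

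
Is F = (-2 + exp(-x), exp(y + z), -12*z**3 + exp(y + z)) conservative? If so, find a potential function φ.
Yes, F is conservative. φ = -2*x - 3*z**4 + exp(y + z) - exp(-x)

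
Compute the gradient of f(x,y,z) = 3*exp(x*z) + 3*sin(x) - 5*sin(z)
(3*z*exp(x*z) + 3*cos(x), 0, 3*x*exp(x*z) - 5*cos(z))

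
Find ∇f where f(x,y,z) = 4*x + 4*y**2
(4, 8*y, 0)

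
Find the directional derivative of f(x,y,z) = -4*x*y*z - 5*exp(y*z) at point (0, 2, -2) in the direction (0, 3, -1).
4*sqrt(10)*exp(-4)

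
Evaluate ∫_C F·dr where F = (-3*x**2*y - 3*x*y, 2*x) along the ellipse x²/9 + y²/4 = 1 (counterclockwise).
105*pi/2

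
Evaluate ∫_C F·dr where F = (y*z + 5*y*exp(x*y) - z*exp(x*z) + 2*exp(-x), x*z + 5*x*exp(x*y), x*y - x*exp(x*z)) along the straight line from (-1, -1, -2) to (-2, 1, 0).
-3*E - exp(2) + 5*exp(-2) + 1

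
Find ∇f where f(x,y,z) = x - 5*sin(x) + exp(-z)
(1 - 5*cos(x), 0, -exp(-z))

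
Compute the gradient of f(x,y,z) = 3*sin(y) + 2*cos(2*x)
(-4*sin(2*x), 3*cos(y), 0)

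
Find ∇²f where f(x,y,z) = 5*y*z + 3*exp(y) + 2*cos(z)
3*exp(y) - 2*cos(z)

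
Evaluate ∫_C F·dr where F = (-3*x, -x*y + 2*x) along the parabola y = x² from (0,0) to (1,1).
-17/30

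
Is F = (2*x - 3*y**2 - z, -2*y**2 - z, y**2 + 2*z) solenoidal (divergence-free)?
No, ∇·F = 4 - 4*y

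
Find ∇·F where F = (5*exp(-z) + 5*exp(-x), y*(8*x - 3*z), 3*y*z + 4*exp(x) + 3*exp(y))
8*x + 3*y - 3*z - 5*exp(-x)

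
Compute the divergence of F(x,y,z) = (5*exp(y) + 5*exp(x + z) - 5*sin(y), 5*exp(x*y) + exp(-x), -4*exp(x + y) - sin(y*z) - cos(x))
5*x*exp(x*y) - y*cos(y*z) + 5*exp(x + z)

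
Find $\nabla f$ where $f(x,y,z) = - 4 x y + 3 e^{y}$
(-4*y, -4*x + 3*exp(y), 0)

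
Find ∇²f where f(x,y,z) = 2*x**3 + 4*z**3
12*x + 24*z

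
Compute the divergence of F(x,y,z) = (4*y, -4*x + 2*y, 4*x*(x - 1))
2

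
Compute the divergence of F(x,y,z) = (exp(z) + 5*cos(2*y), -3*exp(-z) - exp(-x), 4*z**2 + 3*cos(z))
8*z - 3*sin(z)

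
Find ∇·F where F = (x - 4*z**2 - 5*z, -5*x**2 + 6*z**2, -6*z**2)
1 - 12*z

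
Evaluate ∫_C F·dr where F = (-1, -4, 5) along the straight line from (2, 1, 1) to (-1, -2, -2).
0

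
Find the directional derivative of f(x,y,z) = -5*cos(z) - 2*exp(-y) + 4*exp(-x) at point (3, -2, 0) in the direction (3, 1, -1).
2*sqrt(11)*(-6 + exp(5))*exp(-3)/11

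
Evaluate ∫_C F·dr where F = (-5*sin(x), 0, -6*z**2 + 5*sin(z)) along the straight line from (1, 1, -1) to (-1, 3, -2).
-5*cos(2) + 5*cos(1) + 14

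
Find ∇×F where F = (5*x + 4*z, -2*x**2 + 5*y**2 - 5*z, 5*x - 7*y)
(-2, -1, -4*x)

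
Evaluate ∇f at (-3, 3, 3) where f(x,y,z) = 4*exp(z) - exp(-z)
(0, 0, (1 + 4*exp(6))*exp(-3))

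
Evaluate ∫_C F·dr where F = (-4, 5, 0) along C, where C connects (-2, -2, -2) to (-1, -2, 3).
-4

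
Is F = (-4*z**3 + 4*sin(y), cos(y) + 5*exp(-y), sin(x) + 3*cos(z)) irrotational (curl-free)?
No, ∇×F = (0, -12*z**2 - cos(x), -4*cos(y))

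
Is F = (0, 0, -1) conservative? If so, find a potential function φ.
Yes, F is conservative. φ = -z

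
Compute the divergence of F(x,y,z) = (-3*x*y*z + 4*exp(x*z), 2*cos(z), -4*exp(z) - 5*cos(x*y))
-3*y*z + 4*z*exp(x*z) - 4*exp(z)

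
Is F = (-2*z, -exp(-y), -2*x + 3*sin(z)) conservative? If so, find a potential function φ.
Yes, F is conservative. φ = -2*x*z - 3*cos(z) + exp(-y)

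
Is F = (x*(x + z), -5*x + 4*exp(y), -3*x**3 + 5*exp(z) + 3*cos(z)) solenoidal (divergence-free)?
No, ∇·F = 2*x + z + 4*exp(y) + 5*exp(z) - 3*sin(z)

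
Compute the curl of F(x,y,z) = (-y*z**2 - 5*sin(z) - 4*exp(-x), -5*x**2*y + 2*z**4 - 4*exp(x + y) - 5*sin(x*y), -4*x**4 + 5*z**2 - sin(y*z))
(-z*(8*z**2 + cos(y*z)), 16*x**3 - 2*y*z - 5*cos(z), -10*x*y - 5*y*cos(x*y) + z**2 - 4*exp(x + y))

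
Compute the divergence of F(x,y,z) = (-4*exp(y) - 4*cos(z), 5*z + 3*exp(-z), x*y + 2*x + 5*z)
5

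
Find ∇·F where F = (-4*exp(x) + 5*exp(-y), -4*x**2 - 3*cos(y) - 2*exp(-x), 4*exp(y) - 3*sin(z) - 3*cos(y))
-4*exp(x) + 3*sin(y) - 3*cos(z)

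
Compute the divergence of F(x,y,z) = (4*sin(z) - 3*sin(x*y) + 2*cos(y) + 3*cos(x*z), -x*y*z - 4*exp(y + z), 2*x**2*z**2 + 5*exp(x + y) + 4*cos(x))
4*x**2*z - x*z - 3*y*cos(x*y) - 3*z*sin(x*z) - 4*exp(y + z)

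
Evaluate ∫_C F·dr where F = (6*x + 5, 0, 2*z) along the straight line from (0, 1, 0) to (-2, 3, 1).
3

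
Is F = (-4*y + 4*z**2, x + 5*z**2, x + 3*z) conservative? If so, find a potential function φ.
No, ∇×F = (-10*z, 8*z - 1, 5) ≠ 0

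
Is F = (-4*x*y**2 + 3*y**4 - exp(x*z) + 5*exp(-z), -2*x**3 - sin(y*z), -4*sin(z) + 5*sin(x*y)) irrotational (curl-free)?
No, ∇×F = (5*x*cos(x*y) + y*cos(y*z), -x*exp(x*z) - 5*y*cos(x*y) - 5*exp(-z), -6*x**2 + 8*x*y - 12*y**3)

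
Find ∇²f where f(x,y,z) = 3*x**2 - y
6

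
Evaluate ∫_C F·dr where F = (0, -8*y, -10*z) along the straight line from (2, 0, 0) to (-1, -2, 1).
-21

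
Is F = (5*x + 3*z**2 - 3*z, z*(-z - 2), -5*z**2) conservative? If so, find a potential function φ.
No, ∇×F = (2*z + 2, 6*z - 3, 0) ≠ 0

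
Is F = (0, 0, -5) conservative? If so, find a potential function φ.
Yes, F is conservative. φ = -5*z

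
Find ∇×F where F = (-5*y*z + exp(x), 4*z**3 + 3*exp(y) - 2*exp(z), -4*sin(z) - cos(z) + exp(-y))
(-12*z**2 + 2*exp(z) - exp(-y), -5*y, 5*z)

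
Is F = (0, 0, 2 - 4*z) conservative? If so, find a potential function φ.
Yes, F is conservative. φ = 2*z*(1 - z)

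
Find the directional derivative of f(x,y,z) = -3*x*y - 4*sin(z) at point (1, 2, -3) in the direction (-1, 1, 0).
3*sqrt(2)/2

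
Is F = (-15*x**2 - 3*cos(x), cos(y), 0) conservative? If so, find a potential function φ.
Yes, F is conservative. φ = -5*x**3 - 3*sin(x) + sin(y)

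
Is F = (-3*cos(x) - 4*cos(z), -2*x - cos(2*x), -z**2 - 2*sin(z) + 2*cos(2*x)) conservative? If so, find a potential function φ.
No, ∇×F = (0, 4*sin(2*x) + 4*sin(z), 2*sin(2*x) - 2) ≠ 0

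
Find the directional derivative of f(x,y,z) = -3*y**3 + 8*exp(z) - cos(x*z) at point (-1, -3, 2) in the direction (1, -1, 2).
sqrt(6)*(81 + 16*exp(2))/6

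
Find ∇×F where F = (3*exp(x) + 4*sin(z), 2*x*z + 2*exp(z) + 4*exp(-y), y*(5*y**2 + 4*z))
(-2*x + 15*y**2 + 4*z - 2*exp(z), 4*cos(z), 2*z)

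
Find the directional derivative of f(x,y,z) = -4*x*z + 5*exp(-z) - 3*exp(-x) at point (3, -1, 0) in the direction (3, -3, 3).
sqrt(3)*(3 - 17*exp(3))*exp(-3)/3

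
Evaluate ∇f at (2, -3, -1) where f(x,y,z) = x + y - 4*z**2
(1, 1, 8)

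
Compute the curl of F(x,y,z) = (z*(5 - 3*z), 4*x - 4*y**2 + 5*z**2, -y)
(-10*z - 1, 5 - 6*z, 4)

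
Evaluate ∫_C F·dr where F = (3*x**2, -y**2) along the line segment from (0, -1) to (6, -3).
674/3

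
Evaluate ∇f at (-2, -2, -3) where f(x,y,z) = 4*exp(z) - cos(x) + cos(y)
(-sin(2), sin(2), 4*exp(-3))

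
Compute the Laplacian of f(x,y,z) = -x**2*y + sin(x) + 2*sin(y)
-2*y - sin(x) - 2*sin(y)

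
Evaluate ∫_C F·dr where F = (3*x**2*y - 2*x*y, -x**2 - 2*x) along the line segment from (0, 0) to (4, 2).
56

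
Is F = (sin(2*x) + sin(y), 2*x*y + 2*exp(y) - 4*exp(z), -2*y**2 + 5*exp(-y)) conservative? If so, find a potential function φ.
No, ∇×F = (-4*y + 4*exp(z) - 5*exp(-y), 0, 2*y - cos(y)) ≠ 0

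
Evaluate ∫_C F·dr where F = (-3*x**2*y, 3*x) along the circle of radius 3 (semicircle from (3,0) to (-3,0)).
351*pi/8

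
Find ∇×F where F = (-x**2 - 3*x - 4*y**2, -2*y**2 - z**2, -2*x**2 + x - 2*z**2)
(2*z, 4*x - 1, 8*y)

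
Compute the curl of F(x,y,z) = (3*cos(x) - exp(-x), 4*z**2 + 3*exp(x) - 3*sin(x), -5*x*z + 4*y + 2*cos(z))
(4 - 8*z, 5*z, 3*exp(x) - 3*cos(x))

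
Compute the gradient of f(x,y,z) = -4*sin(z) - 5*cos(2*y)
(0, 10*sin(2*y), -4*cos(z))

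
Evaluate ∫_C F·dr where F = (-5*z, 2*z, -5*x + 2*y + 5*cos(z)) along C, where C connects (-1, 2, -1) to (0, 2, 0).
5*sin(1) + 9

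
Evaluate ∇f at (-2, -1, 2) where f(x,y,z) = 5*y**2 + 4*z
(0, -10, 4)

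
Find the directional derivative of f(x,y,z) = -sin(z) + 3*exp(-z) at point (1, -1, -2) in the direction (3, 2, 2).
-2*sqrt(17)*(cos(2) + 3*exp(2))/17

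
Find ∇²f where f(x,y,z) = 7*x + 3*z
0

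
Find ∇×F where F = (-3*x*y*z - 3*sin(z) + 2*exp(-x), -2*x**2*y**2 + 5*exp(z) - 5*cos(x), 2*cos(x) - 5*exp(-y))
(-5*exp(z) + 5*exp(-y), -3*x*y + 2*sin(x) - 3*cos(z), -4*x*y**2 + 3*x*z + 5*sin(x))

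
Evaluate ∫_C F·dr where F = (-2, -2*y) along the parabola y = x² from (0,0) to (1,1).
-3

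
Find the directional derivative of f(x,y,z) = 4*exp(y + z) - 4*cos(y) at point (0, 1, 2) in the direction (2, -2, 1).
-4*exp(3)/3 - 8*sin(1)/3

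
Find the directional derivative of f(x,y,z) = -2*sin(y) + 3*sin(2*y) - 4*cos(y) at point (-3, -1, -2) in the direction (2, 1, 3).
sqrt(14)*(-2*sin(1) + 3*cos(2) - cos(1))/7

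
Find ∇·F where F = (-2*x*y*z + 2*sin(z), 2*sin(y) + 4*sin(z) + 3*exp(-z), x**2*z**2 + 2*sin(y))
2*x**2*z - 2*y*z + 2*cos(y)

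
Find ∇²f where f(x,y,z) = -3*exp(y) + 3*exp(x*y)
3*x**2*exp(x*y) + 3*y**2*exp(x*y) - 3*exp(y)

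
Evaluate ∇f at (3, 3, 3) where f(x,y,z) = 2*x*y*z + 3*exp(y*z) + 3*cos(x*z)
(18 - 9*sin(9), 18 + 9*exp(9), -9*sin(9) + 18 + 9*exp(9))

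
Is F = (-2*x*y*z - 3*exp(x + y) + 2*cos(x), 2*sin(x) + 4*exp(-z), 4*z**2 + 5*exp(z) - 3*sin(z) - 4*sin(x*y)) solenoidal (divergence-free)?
No, ∇·F = -2*y*z + 8*z + 5*exp(z) - 3*exp(x + y) - 2*sin(x) - 3*cos(z)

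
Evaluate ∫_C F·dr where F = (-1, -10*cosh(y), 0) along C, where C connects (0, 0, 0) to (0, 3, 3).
-10*sinh(3)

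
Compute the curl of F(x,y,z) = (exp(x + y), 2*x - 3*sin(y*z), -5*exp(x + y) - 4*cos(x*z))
(3*y*cos(y*z) - 5*exp(x + y), -4*z*sin(x*z) + 5*exp(x + y), 2 - exp(x + y))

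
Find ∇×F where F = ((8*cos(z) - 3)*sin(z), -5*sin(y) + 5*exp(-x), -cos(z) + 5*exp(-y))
(-5*exp(-y), -3*cos(z) + 8*cos(2*z), -5*exp(-x))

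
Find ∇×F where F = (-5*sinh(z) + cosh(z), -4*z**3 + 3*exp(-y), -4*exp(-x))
(12*z**2, sinh(z) - 5*cosh(z) - 4*exp(-x), 0)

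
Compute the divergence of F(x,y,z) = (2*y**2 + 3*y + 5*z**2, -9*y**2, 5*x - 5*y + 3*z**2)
-18*y + 6*z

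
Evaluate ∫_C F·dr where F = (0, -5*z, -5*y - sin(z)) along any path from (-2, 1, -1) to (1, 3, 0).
-4 - cos(1)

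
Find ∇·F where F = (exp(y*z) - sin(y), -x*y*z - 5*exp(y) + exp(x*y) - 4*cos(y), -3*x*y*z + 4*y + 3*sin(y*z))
-3*x*y - x*z + x*exp(x*y) + 3*y*cos(y*z) - 5*exp(y) + 4*sin(y)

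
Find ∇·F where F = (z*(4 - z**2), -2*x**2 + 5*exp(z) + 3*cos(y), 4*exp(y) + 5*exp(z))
5*exp(z) - 3*sin(y)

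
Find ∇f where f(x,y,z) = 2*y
(0, 2, 0)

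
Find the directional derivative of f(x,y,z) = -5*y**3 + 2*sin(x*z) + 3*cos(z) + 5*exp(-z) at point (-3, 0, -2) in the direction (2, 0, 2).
sqrt(2)*(-5*exp(2) - 10*cos(6) + 3*sin(2))/2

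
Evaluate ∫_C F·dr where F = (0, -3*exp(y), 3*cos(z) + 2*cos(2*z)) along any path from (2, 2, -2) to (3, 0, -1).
-3 - 3*sin(1) + sin(4) + 2*sin(2) + 3*exp(2)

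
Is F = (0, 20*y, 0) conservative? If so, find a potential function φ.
Yes, F is conservative. φ = 10*y**2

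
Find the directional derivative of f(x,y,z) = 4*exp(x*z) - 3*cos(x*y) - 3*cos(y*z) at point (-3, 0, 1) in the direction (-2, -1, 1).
-10*sqrt(6)*exp(-3)/3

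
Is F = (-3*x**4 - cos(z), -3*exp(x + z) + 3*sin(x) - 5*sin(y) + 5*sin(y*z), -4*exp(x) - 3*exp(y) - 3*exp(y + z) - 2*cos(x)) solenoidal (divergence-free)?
No, ∇·F = -12*x**3 + 5*z*cos(y*z) - 3*exp(y + z) - 5*cos(y)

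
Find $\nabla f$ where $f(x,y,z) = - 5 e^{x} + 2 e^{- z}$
(-5*exp(x), 0, -2*exp(-z))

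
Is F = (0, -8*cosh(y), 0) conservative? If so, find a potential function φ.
Yes, F is conservative. φ = -8*sinh(y)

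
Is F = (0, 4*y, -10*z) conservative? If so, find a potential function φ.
Yes, F is conservative. φ = 2*y**2 - 5*z**2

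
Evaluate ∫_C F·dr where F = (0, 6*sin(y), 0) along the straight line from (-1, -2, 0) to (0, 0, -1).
-6 + 6*cos(2)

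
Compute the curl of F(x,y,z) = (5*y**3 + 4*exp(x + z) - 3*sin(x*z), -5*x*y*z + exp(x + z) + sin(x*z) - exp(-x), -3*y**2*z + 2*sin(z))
(5*x*y - x*cos(x*z) - 6*y*z - exp(x + z), -3*x*cos(x*z) + 4*exp(x + z), -15*y**2 - 5*y*z + z*cos(x*z) + exp(x + z) + exp(-x))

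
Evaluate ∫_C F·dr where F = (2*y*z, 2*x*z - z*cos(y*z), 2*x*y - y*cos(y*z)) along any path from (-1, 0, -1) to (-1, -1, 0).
0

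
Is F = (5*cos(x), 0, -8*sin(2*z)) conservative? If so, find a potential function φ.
Yes, F is conservative. φ = 5*sin(x) + 4*cos(2*z)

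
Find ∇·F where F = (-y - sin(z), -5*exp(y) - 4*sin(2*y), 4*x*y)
-5*exp(y) - 8*cos(2*y)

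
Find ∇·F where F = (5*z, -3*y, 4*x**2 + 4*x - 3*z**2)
-6*z - 3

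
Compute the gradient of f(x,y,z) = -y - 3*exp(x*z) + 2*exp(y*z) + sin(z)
(-3*z*exp(x*z), 2*z*exp(y*z) - 1, -3*x*exp(x*z) + 2*y*exp(y*z) + cos(z))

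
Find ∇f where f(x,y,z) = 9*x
(9, 0, 0)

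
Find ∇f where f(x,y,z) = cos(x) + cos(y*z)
(-sin(x), -z*sin(y*z), -y*sin(y*z))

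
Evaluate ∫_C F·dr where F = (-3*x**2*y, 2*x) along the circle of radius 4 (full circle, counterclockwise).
224*pi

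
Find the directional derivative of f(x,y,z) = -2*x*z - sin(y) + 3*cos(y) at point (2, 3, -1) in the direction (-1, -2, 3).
sqrt(14)*(-7 + cos(3) + 3*sin(3))/7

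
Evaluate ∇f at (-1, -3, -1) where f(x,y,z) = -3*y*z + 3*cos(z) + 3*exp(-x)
(-3*E, 3, 3*sin(1) + 9)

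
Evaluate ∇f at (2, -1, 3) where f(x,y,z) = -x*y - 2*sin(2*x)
(1 - 4*cos(4), -2, 0)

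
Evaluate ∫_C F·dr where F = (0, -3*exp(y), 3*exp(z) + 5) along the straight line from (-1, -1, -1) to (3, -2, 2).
15 + 6*sinh(2)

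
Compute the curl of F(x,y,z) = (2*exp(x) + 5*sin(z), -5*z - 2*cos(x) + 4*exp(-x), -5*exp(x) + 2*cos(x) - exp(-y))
(5 + exp(-y), 5*exp(x) + 2*sin(x) + 5*cos(z), 2*sin(x) - 4*exp(-x))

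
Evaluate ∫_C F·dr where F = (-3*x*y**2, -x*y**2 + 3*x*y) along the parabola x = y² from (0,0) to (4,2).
-292/5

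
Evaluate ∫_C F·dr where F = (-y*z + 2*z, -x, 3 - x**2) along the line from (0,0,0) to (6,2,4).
-34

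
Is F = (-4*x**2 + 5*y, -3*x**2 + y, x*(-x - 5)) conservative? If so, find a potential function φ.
No, ∇×F = (0, 2*x + 5, -6*x - 5) ≠ 0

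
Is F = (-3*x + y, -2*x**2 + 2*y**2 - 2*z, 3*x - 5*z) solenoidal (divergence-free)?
No, ∇·F = 4*y - 8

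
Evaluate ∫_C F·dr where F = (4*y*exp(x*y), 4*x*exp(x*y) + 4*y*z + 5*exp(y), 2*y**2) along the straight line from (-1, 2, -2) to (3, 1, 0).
-5*exp(2) - 4*exp(-2) + 5*E + 16 + 4*exp(3)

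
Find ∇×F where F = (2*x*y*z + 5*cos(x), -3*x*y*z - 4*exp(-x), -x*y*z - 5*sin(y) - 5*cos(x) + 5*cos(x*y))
(3*x*y - x*z - 5*x*sin(x*y) - 5*cos(y), 2*x*y + y*z + 5*y*sin(x*y) - 5*sin(x), -2*x*z - 3*y*z + 4*exp(-x))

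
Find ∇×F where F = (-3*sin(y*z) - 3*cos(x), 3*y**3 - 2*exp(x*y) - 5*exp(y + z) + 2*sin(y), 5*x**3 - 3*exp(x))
(5*exp(y + z), -15*x**2 - 3*y*cos(y*z) + 3*exp(x), -2*y*exp(x*y) + 3*z*cos(y*z))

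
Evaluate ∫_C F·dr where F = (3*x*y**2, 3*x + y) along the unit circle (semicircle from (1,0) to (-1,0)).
3*pi/2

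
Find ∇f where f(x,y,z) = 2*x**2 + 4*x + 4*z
(4*x + 4, 0, 4)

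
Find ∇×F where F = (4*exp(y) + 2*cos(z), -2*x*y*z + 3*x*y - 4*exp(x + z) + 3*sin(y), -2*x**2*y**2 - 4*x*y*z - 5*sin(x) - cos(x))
(-4*x**2*y + 2*x*y - 4*x*z + 4*exp(x + z), 4*x*y**2 + 4*y*z - sin(x) - 2*sin(z) + 5*cos(x), -2*y*z + 3*y - 4*exp(y) - 4*exp(x + z))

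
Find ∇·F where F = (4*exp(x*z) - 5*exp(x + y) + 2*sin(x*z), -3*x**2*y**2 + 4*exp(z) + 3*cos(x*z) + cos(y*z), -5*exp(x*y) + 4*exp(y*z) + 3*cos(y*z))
-6*x**2*y + 4*y*exp(y*z) - 3*y*sin(y*z) + 4*z*exp(x*z) - z*sin(y*z) + 2*z*cos(x*z) - 5*exp(x + y)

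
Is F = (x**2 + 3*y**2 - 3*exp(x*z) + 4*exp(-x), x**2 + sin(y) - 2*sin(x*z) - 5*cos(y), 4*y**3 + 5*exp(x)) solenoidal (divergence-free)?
No, ∇·F = 2*x - 3*z*exp(x*z) + 5*sin(y) + cos(y) - 4*exp(-x)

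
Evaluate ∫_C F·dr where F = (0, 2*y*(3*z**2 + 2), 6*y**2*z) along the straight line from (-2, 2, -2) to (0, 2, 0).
-48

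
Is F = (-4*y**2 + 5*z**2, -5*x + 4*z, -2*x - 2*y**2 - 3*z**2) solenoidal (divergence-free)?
No, ∇·F = -6*z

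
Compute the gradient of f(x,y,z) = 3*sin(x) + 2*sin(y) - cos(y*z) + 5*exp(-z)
(3*cos(x), z*sin(y*z) + 2*cos(y), y*sin(y*z) - 5*exp(-z))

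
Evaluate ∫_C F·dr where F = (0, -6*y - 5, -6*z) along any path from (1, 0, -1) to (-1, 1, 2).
-17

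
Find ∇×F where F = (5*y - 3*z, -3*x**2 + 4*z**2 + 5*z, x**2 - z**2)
(-8*z - 5, -2*x - 3, -6*x - 5)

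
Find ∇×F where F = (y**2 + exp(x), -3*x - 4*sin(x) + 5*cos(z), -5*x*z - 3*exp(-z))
(5*sin(z), 5*z, -2*y - 4*cos(x) - 3)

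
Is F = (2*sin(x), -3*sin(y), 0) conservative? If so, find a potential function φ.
Yes, F is conservative. φ = -2*cos(x) + 3*cos(y)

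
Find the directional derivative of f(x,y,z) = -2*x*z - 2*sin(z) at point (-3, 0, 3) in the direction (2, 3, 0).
-12*sqrt(13)/13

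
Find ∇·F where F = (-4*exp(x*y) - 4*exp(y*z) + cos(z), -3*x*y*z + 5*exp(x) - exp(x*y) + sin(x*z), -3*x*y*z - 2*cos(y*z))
-3*x*y - 3*x*z - x*exp(x*y) - 4*y*exp(x*y) + 2*y*sin(y*z)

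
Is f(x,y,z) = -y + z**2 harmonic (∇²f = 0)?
No, ∇²f = 2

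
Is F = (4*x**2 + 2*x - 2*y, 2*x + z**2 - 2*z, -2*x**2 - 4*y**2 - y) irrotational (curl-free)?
No, ∇×F = (-8*y - 2*z + 1, 4*x, 4)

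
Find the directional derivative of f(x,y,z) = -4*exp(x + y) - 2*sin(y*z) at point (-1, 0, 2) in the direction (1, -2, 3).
2*sqrt(14)*(1 + 2*E)*exp(-1)/7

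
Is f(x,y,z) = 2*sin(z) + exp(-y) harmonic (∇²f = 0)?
No, ∇²f = -2*sin(z) + exp(-y)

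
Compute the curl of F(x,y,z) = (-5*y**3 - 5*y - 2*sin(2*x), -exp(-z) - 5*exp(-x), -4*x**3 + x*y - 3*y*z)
(x - 3*z - exp(-z), 12*x**2 - y, 15*y**2 + 5 + 5*exp(-x))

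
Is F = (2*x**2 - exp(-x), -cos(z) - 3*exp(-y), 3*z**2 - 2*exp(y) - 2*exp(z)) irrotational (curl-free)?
No, ∇×F = (-2*exp(y) - sin(z), 0, 0)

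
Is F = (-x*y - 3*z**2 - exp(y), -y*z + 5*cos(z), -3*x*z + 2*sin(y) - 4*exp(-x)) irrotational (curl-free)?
No, ∇×F = (y + 5*sin(z) + 2*cos(y), -3*z - 4*exp(-x), x + exp(y))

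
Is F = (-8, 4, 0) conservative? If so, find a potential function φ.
Yes, F is conservative. φ = -8*x + 4*y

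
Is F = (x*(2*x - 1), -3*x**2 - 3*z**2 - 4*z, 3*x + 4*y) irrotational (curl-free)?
No, ∇×F = (6*z + 8, -3, -6*x)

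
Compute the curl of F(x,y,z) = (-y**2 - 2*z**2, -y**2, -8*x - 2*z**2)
(0, 8 - 4*z, 2*y)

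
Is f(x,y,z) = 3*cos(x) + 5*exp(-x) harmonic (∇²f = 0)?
No, ∇²f = -3*cos(x) + 5*exp(-x)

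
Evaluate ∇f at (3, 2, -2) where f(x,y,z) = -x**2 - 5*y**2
(-6, -20, 0)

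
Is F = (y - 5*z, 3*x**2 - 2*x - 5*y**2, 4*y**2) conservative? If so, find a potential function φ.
No, ∇×F = (8*y, -5, 6*x - 3) ≠ 0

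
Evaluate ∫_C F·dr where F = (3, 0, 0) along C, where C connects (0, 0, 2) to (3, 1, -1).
9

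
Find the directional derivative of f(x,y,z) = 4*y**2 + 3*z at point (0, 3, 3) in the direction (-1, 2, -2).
14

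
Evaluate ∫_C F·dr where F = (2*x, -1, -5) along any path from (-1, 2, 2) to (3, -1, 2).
11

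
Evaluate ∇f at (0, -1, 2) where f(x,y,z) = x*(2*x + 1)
(1, 0, 0)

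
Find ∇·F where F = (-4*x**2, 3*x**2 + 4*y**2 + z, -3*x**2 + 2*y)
-8*x + 8*y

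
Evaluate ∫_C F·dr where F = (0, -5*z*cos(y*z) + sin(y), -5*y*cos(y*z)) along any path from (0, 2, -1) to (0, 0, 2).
-5*sin(2) - 1 + cos(2)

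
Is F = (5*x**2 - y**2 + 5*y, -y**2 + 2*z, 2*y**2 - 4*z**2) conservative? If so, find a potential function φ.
No, ∇×F = (4*y - 2, 0, 2*y - 5) ≠ 0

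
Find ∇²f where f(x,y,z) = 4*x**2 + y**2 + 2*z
10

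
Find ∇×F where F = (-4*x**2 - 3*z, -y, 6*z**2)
(0, -3, 0)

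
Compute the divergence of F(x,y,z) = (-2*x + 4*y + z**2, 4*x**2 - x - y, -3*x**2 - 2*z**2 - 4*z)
-4*z - 7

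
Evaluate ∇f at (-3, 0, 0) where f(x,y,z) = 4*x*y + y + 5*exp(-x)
(-5*exp(3), -11, 0)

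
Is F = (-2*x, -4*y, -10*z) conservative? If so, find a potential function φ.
Yes, F is conservative. φ = -x**2 - 2*y**2 - 5*z**2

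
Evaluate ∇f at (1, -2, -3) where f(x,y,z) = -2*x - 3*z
(-2, 0, -3)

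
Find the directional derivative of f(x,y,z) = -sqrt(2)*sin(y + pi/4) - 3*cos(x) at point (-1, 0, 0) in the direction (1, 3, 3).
-3*sqrt(19)*(sin(1) + 1)/19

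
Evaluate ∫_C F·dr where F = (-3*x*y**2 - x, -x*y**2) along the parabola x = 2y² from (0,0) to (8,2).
-1504/5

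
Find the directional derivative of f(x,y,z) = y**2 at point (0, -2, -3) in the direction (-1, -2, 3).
4*sqrt(14)/7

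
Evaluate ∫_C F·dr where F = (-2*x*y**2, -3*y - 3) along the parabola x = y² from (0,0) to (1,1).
-31/6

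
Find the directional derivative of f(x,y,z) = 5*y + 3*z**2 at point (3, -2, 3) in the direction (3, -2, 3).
2*sqrt(22)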